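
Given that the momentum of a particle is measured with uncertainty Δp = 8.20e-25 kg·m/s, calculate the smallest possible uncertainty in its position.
64.303 pm

Using the Heisenberg uncertainty principle:
ΔxΔp ≥ ℏ/2

The minimum uncertainty in position is:
Δx_min = ℏ/(2Δp)
Δx_min = (1.055e-34 J·s) / (2 × 8.200e-25 kg·m/s)
Δx_min = 6.430e-11 m = 64.303 pm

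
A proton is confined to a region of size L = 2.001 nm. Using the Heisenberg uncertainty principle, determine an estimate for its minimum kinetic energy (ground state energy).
1.296 μeV

Using the uncertainty principle to estimate ground state energy:

1. The position uncertainty is approximately the confinement size:
   Δx ≈ L = 2.001e-09 m

2. From ΔxΔp ≥ ℏ/2, the minimum momentum uncertainty is:
   Δp ≈ ℏ/(2L) = 2.635e-26 kg·m/s

3. The kinetic energy is approximately:
   KE ≈ (Δp)²/(2m) = (2.635e-26)²/(2 × 1.673e-27 kg)
   KE ≈ 2.076e-25 J = 1.296 μeV

This is an order-of-magnitude estimate of the ground state energy.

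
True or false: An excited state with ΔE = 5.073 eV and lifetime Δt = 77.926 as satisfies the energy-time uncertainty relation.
Yes, it satisfies the uncertainty relation.

Calculate the product ΔEΔt:
ΔE = 5.073 eV = 8.128e-19 J
ΔEΔt = (8.128e-19 J) × (7.793e-17 s)
ΔEΔt = 6.334e-35 J·s

Compare to the minimum allowed value ℏ/2:
ℏ/2 = 5.273e-35 J·s

Since ΔEΔt = 6.334e-35 J·s ≥ 5.273e-35 J·s = ℏ/2,
this satisfies the uncertainty relation.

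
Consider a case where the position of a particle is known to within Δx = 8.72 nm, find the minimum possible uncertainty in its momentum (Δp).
6.047 × 10^-27 kg·m/s

Using the Heisenberg uncertainty principle:
ΔxΔp ≥ ℏ/2

The minimum uncertainty in momentum is:
Δp_min = ℏ/(2Δx)
Δp_min = (1.055e-34 J·s) / (2 × 8.720e-09 m)
Δp_min = 6.047e-27 kg·m/s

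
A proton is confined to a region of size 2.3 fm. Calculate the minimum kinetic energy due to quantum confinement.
980.615 keV

Using the uncertainty principle:

1. Position uncertainty: Δx ≈ 2.300e-15 m
2. Minimum momentum uncertainty: Δp = ℏ/(2Δx) = 2.293e-20 kg·m/s
3. Minimum kinetic energy:
   KE = (Δp)²/(2m) = (2.293e-20)²/(2 × 1.673e-27 kg)
   KE = 1.571e-13 J = 980.615 keV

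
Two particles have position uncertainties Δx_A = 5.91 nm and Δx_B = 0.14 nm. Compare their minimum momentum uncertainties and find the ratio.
Particle B has the larger minimum momentum uncertainty, by a factor of 42.21.

For each particle, the minimum momentum uncertainty is Δp_min = ℏ/(2Δx):

Particle A: Δp_A = ℏ/(2×5.910e-09 m) = 8.922e-27 kg·m/s
Particle B: Δp_B = ℏ/(2×1.400e-10 m) = 3.766e-25 kg·m/s

Ratio: Δp_B/Δp_A = 42.21

Since Δp_min ∝ 1/Δx, the particle with smaller position uncertainty (B) has larger momentum uncertainty.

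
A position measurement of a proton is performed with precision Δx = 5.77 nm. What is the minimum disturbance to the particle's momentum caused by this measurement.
9.138 × 10^-27 kg·m/s

The uncertainty principle implies that measuring position disturbs momentum:
ΔxΔp ≥ ℏ/2

When we measure position with precision Δx, we necessarily introduce a momentum uncertainty:
Δp ≥ ℏ/(2Δx)
Δp_min = (1.055e-34 J·s) / (2 × 5.770e-09 m)
Δp_min = 9.138e-27 kg·m/s

The more precisely we measure position, the greater the momentum disturbance.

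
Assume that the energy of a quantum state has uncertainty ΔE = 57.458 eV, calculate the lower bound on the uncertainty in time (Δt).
5.728 as

Using the energy-time uncertainty principle:
ΔEΔt ≥ ℏ/2

The minimum uncertainty in time is:
Δt_min = ℏ/(2ΔE)
Δt_min = (1.055e-34 J·s) / (2 × 9.206e-18 J)
Δt_min = 5.728e-18 s = 5.728 as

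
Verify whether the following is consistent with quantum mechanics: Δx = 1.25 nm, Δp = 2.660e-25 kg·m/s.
Yes, it satisfies the uncertainty principle.

Calculate the product ΔxΔp:
ΔxΔp = (1.250e-09 m) × (2.660e-25 kg·m/s)
ΔxΔp = 3.325e-34 J·s

Compare to the minimum allowed value ℏ/2:
ℏ/2 = 5.273e-35 J·s

Since ΔxΔp = 3.325e-34 J·s ≥ 5.273e-35 J·s = ℏ/2,
the measurement satisfies the uncertainty principle.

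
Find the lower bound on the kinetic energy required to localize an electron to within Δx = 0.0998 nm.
956.317 meV

Localizing a particle requires giving it sufficient momentum uncertainty:

1. From uncertainty principle: Δp ≥ ℏ/(2Δx)
   Δp_min = (1.055e-34 J·s) / (2 × 9.980e-11 m)
   Δp_min = 5.283e-25 kg·m/s

2. This momentum uncertainty corresponds to kinetic energy:
   KE ≈ (Δp)²/(2m) = (5.283e-25)²/(2 × 9.109e-31 kg)
   KE = 1.532e-19 J = 956.317 meV

Tighter localization requires more energy.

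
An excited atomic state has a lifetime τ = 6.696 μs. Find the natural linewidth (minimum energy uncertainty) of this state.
49.150 peV

Using the energy-time uncertainty principle:
ΔEΔt ≥ ℏ/2

The lifetime τ represents the time uncertainty Δt.
The natural linewidth (minimum energy uncertainty) is:

ΔE = ℏ/(2τ)
ΔE = (1.055e-34 J·s) / (2 × 6.696e-06 s)
ΔE = 7.875e-30 J = 49.150 peV

This natural linewidth limits the precision of spectroscopic measurements.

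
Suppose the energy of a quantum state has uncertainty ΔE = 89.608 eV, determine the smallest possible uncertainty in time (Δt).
3.673 as

Using the energy-time uncertainty principle:
ΔEΔt ≥ ℏ/2

The minimum uncertainty in time is:
Δt_min = ℏ/(2ΔE)
Δt_min = (1.055e-34 J·s) / (2 × 1.436e-17 J)
Δt_min = 3.673e-18 s = 3.673 as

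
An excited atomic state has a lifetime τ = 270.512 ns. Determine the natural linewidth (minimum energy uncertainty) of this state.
1.217 neV

Using the energy-time uncertainty principle:
ΔEΔt ≥ ℏ/2

The lifetime τ represents the time uncertainty Δt.
The natural linewidth (minimum energy uncertainty) is:

ΔE = ℏ/(2τ)
ΔE = (1.055e-34 J·s) / (2 × 2.705e-07 s)
ΔE = 1.949e-28 J = 1.217 neV

This natural linewidth limits the precision of spectroscopic measurements.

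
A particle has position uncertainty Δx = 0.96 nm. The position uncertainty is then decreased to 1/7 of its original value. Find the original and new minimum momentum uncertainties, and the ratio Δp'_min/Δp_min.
Original Δp_min = 5.493 × 10^-26 kg·m/s; new Δp'_min = 3.845 × 10^-25 kg·m/s; ratio Δp'_min/Δp_min = 7.

From the uncertainty principle ΔxΔp ≥ ℏ/2, the minimum momentum uncertainty is Δp_min = ℏ/(2Δx).

Original (Δx = 0.96 nm = 9.600e-10 m):
Δp_min = (1.055e-34 J·s)/(2 × 9.600e-10 m) = 5.493e-26 kg·m/s

When Δx → (1/7)Δx:
Δp'_min = ℏ/(2 × (1/7)Δx) = 7 × ℏ/(2Δx) = 7 × Δp_min
Δp'_min = 7 × 5.493e-26 kg·m/s = 3.845e-25 kg·m/s

Since Δp_min ∝ 1/Δx, when Δx is decreased to 1/7 of its original value, Δp_min increases to 7 times its original value.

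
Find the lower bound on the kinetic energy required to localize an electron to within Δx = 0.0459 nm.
4.521 eV

Localizing a particle requires giving it sufficient momentum uncertainty:

1. From uncertainty principle: Δp ≥ ℏ/(2Δx)
   Δp_min = (1.055e-34 J·s) / (2 × 4.590e-11 m)
   Δp_min = 1.149e-24 kg·m/s

2. This momentum uncertainty corresponds to kinetic energy:
   KE ≈ (Δp)²/(2m) = (1.149e-24)²/(2 × 9.109e-31 kg)
   KE = 7.243e-19 J = 4.521 eV

Tighter localization requires more energy.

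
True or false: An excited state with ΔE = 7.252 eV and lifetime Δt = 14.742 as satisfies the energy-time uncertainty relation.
No, it violates the uncertainty relation.

Calculate the product ΔEΔt:
ΔE = 7.252 eV = 1.162e-18 J
ΔEΔt = (1.162e-18 J) × (1.474e-17 s)
ΔEΔt = 1.713e-35 J·s

Compare to the minimum allowed value ℏ/2:
ℏ/2 = 5.273e-35 J·s

Since ΔEΔt = 1.713e-35 J·s < 5.273e-35 J·s = ℏ/2,
this violates the uncertainty relation.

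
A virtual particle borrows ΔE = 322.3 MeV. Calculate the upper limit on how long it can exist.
1.021 ys

Using the energy-time uncertainty principle:
ΔEΔt ≥ ℏ/2

For a virtual particle borrowing energy ΔE, the maximum lifetime is:
Δt_max = ℏ/(2ΔE)

Converting energy:
ΔE = 322.3 MeV = 5.164e-11 J

Δt_max = (1.055e-34 J·s) / (2 × 5.164e-11 J)
Δt_max = 1.021e-24 s = 1.021 ys

Virtual particles with higher borrowed energy exist for shorter times.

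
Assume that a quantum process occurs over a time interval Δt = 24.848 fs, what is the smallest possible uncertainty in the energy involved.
13.245 meV

Using the energy-time uncertainty principle:
ΔEΔt ≥ ℏ/2

The minimum uncertainty in energy is:
ΔE_min = ℏ/(2Δt)
ΔE_min = (1.055e-34 J·s) / (2 × 2.485e-14 s)
ΔE_min = 2.122e-21 J = 13.245 meV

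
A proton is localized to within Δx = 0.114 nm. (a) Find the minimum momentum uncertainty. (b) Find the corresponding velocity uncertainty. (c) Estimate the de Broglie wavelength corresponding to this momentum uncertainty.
(a) Δp_min = 4.625 × 10^-25 kg·m/s
(b) Δv_min = 276.531 m/s
(c) λ_dB = 1.433 nm

Step-by-step:

(a) From the uncertainty principle:
Δp_min = ℏ/(2Δx) = (1.055e-34 J·s)/(2 × 1.140e-10 m) = 4.625e-25 kg·m/s

(b) The velocity uncertainty:
Δv = Δp/m = (4.625e-25 kg·m/s)/(1.673e-27 kg) = 2.765e+02 m/s = 276.531 m/s

(c) The de Broglie wavelength for this momentum:
λ = h/p = (6.626e-34 J·s)/(4.625e-25 kg·m/s) = 1.433e-09 m = 1.433 nm

Note: The de Broglie wavelength is comparable to the localization size, as expected from wave-particle duality.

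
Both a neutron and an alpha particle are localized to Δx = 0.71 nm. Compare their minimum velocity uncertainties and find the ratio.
The neutron has the larger minimum velocity uncertainty, by a ratio of 4.0.

For both particles, Δp_min = ℏ/(2Δx) = 7.427e-26 kg·m/s (same for both).

The velocity uncertainty is Δv = Δp/m:
- neutron: Δv = 7.427e-26 / 1.675e-27 = 4.434e+01 m/s = 44.340 m/s
- alpha particle: Δv = 7.427e-26 / 6.645e-27 = 1.118e+01 m/s = 11.177 m/s

Ratio: 4.434e+01 / 1.118e+01 = 4.0

The lighter particle has larger velocity uncertainty because Δv ∝ 1/m.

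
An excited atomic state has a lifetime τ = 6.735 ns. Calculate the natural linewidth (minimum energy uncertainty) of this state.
48.865 neV

Using the energy-time uncertainty principle:
ΔEΔt ≥ ℏ/2

The lifetime τ represents the time uncertainty Δt.
The natural linewidth (minimum energy uncertainty) is:

ΔE = ℏ/(2τ)
ΔE = (1.055e-34 J·s) / (2 × 6.735e-09 s)
ΔE = 7.829e-27 J = 48.865 neV

This natural linewidth limits the precision of spectroscopic measurements.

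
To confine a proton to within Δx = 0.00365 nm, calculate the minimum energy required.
389.375 meV

Localizing a particle requires giving it sufficient momentum uncertainty:

1. From uncertainty principle: Δp ≥ ℏ/(2Δx)
   Δp_min = (1.055e-34 J·s) / (2 × 3.650e-12 m)
   Δp_min = 1.445e-23 kg·m/s

2. This momentum uncertainty corresponds to kinetic energy:
   KE ≈ (Δp)²/(2m) = (1.445e-23)²/(2 × 1.673e-27 kg)
   KE = 6.238e-20 J = 389.375 meV

Tighter localization requires more energy.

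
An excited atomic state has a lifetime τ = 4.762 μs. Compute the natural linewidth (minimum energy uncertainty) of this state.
69.111 peV

Using the energy-time uncertainty principle:
ΔEΔt ≥ ℏ/2

The lifetime τ represents the time uncertainty Δt.
The natural linewidth (minimum energy uncertainty) is:

ΔE = ℏ/(2τ)
ΔE = (1.055e-34 J·s) / (2 × 4.762e-06 s)
ΔE = 1.107e-29 J = 69.111 peV

This natural linewidth limits the precision of spectroscopic measurements.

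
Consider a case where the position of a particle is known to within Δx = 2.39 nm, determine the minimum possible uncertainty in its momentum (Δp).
2.206 × 10^-26 kg·m/s

Using the Heisenberg uncertainty principle:
ΔxΔp ≥ ℏ/2

The minimum uncertainty in momentum is:
Δp_min = ℏ/(2Δx)
Δp_min = (1.055e-34 J·s) / (2 × 2.390e-09 m)
Δp_min = 2.206e-26 kg·m/s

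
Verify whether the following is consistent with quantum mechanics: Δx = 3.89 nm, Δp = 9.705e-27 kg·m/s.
No, it violates the uncertainty principle (impossible measurement).

Calculate the product ΔxΔp:
ΔxΔp = (3.890e-09 m) × (9.705e-27 kg·m/s)
ΔxΔp = 3.775e-35 J·s

Compare to the minimum allowed value ℏ/2:
ℏ/2 = 5.273e-35 J·s

Since ΔxΔp = 3.775e-35 J·s < 5.273e-35 J·s = ℏ/2,
the measurement violates the uncertainty principle.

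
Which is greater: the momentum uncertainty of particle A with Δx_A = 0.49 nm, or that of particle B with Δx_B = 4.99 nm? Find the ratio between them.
Particle A has the larger minimum momentum uncertainty, by a factor of 10.18.

For each particle, the minimum momentum uncertainty is Δp_min = ℏ/(2Δx):

Particle A: Δp_A = ℏ/(2×4.900e-10 m) = 1.076e-25 kg·m/s
Particle B: Δp_B = ℏ/(2×4.990e-09 m) = 1.057e-26 kg·m/s

Ratio: Δp_A/Δp_B = 10.18

Since Δp_min ∝ 1/Δx, the particle with smaller position uncertainty (A) has larger momentum uncertainty.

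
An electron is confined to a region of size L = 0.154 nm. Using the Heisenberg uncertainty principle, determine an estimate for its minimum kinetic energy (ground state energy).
401.626 meV

Using the uncertainty principle to estimate ground state energy:

1. The position uncertainty is approximately the confinement size:
   Δx ≈ L = 1.540e-10 m

2. From ΔxΔp ≥ ℏ/2, the minimum momentum uncertainty is:
   Δp ≈ ℏ/(2L) = 3.424e-25 kg·m/s

3. The kinetic energy is approximately:
   KE ≈ (Δp)²/(2m) = (3.424e-25)²/(2 × 9.109e-31 kg)
   KE ≈ 6.435e-20 J = 401.626 meV

This is an order-of-magnitude estimate of the ground state energy.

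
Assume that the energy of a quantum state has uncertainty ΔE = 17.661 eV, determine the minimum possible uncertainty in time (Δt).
18.635 as

Using the energy-time uncertainty principle:
ΔEΔt ≥ ℏ/2

The minimum uncertainty in time is:
Δt_min = ℏ/(2ΔE)
Δt_min = (1.055e-34 J·s) / (2 × 2.830e-18 J)
Δt_min = 1.863e-17 s = 18.635 as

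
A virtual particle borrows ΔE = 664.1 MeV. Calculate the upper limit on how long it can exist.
4.956 × 10^-25 s

Using the energy-time uncertainty principle:
ΔEΔt ≥ ℏ/2

For a virtual particle borrowing energy ΔE, the maximum lifetime is:
Δt_max = ℏ/(2ΔE)

Converting energy:
ΔE = 664.1 MeV = 1.064e-10 J

Δt_max = (1.055e-34 J·s) / (2 × 1.064e-10 J)
Δt_max = 4.956e-25 s = 4.956 × 10^-25 s

Virtual particles with higher borrowed energy exist for shorter times.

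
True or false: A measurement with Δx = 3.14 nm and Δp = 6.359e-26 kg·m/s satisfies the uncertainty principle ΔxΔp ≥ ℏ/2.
Yes, it satisfies the uncertainty principle.

Calculate the product ΔxΔp:
ΔxΔp = (3.140e-09 m) × (6.359e-26 kg·m/s)
ΔxΔp = 1.997e-34 J·s

Compare to the minimum allowed value ℏ/2:
ℏ/2 = 5.273e-35 J·s

Since ΔxΔp = 1.997e-34 J·s ≥ 5.273e-35 J·s = ℏ/2,
the measurement satisfies the uncertainty principle.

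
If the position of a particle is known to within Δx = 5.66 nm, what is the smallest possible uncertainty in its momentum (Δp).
9.316 × 10^-27 kg·m/s

Using the Heisenberg uncertainty principle:
ΔxΔp ≥ ℏ/2

The minimum uncertainty in momentum is:
Δp_min = ℏ/(2Δx)
Δp_min = (1.055e-34 J·s) / (2 × 5.660e-09 m)
Δp_min = 9.316e-27 kg·m/s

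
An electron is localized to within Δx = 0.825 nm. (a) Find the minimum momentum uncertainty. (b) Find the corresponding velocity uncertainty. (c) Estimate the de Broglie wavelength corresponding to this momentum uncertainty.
(a) Δp_min = 6.391 × 10^-26 kg·m/s
(b) Δv_min = 70.162 km/s
(c) λ_dB = 10.367 nm

Step-by-step:

(a) From the uncertainty principle:
Δp_min = ℏ/(2Δx) = (1.055e-34 J·s)/(2 × 8.250e-10 m) = 6.391e-26 kg·m/s

(b) The velocity uncertainty:
Δv = Δp/m = (6.391e-26 kg·m/s)/(9.109e-31 kg) = 7.016e+04 m/s = 70.162 km/s

(c) The de Broglie wavelength for this momentum:
λ = h/p = (6.626e-34 J·s)/(6.391e-26 kg·m/s) = 1.037e-08 m = 10.367 nm

Note: The de Broglie wavelength is comparable to the localization size, as expected from wave-particle duality.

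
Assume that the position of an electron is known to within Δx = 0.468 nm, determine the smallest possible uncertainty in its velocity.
123.683 km/s

Using the Heisenberg uncertainty principle and Δp = mΔv:
ΔxΔp ≥ ℏ/2
Δx(mΔv) ≥ ℏ/2

The minimum uncertainty in velocity is:
Δv_min = ℏ/(2mΔx)
Δv_min = (1.055e-34 J·s) / (2 × 9.109e-31 kg × 4.680e-10 m)
Δv_min = 1.237e+05 m/s = 123.683 km/s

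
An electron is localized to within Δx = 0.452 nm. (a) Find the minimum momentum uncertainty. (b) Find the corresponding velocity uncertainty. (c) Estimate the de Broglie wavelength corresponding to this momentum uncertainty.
(a) Δp_min = 1.167 × 10^-25 kg·m/s
(b) Δv_min = 128.062 km/s
(c) λ_dB = 5.680 nm

Step-by-step:

(a) From the uncertainty principle:
Δp_min = ℏ/(2Δx) = (1.055e-34 J·s)/(2 × 4.520e-10 m) = 1.167e-25 kg·m/s

(b) The velocity uncertainty:
Δv = Δp/m = (1.167e-25 kg·m/s)/(9.109e-31 kg) = 1.281e+05 m/s = 128.062 km/s

(c) The de Broglie wavelength for this momentum:
λ = h/p = (6.626e-34 J·s)/(1.167e-25 kg·m/s) = 5.680e-09 m = 5.680 nm

Note: The de Broglie wavelength is comparable to the localization size, as expected from wave-particle duality.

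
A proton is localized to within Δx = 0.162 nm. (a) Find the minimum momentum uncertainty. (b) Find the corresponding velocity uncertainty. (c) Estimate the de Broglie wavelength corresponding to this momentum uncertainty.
(a) Δp_min = 3.255 × 10^-25 kg·m/s
(b) Δv_min = 194.596 m/s
(c) λ_dB = 2.036 nm

Step-by-step:

(a) From the uncertainty principle:
Δp_min = ℏ/(2Δx) = (1.055e-34 J·s)/(2 × 1.620e-10 m) = 3.255e-25 kg·m/s

(b) The velocity uncertainty:
Δv = Δp/m = (3.255e-25 kg·m/s)/(1.673e-27 kg) = 1.946e+02 m/s = 194.596 m/s

(c) The de Broglie wavelength for this momentum:
λ = h/p = (6.626e-34 J·s)/(3.255e-25 kg·m/s) = 2.036e-09 m = 2.036 nm

Note: The de Broglie wavelength is comparable to the localization size, as expected from wave-particle duality.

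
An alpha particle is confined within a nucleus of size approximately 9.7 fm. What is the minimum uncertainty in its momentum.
5.436 × 10^-21 kg·m/s

Using the Heisenberg uncertainty principle:
ΔxΔp ≥ ℏ/2

With Δx ≈ L = 9.700e-15 m (the confinement size):
Δp_min = ℏ/(2Δx)
Δp_min = (1.055e-34 J·s) / (2 × 9.700e-15 m)
Δp_min = 5.436e-21 kg·m/s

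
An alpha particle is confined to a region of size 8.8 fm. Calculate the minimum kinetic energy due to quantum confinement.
16.862 keV

Using the uncertainty principle:

1. Position uncertainty: Δx ≈ 8.800e-15 m
2. Minimum momentum uncertainty: Δp = ℏ/(2Δx) = 5.992e-21 kg·m/s
3. Minimum kinetic energy:
   KE = (Δp)²/(2m) = (5.992e-21)²/(2 × 6.645e-27 kg)
   KE = 2.702e-15 J = 16.862 keV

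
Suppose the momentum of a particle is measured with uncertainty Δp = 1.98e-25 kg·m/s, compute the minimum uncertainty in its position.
266.306 pm

Using the Heisenberg uncertainty principle:
ΔxΔp ≥ ℏ/2

The minimum uncertainty in position is:
Δx_min = ℏ/(2Δp)
Δx_min = (1.055e-34 J·s) / (2 × 1.980e-25 kg·m/s)
Δx_min = 2.663e-10 m = 266.306 pm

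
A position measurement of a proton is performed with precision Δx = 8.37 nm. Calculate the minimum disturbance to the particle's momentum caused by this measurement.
6.300 × 10^-27 kg·m/s

The uncertainty principle implies that measuring position disturbs momentum:
ΔxΔp ≥ ℏ/2

When we measure position with precision Δx, we necessarily introduce a momentum uncertainty:
Δp ≥ ℏ/(2Δx)
Δp_min = (1.055e-34 J·s) / (2 × 8.370e-09 m)
Δp_min = 6.300e-27 kg·m/s

The more precisely we measure position, the greater the momentum disturbance.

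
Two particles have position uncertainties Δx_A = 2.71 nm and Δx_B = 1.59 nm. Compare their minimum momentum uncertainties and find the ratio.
Particle B has the larger minimum momentum uncertainty, by a factor of 1.70.

For each particle, the minimum momentum uncertainty is Δp_min = ℏ/(2Δx):

Particle A: Δp_A = ℏ/(2×2.710e-09 m) = 1.946e-26 kg·m/s
Particle B: Δp_B = ℏ/(2×1.590e-09 m) = 3.316e-26 kg·m/s

Ratio: Δp_B/Δp_A = 1.70

Since Δp_min ∝ 1/Δx, the particle with smaller position uncertainty (B) has larger momentum uncertainty.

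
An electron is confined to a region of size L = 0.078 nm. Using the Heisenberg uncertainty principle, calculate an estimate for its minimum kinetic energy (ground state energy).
1.566 eV

Using the uncertainty principle to estimate ground state energy:

1. The position uncertainty is approximately the confinement size:
   Δx ≈ L = 7.800e-11 m

2. From ΔxΔp ≥ ℏ/2, the minimum momentum uncertainty is:
   Δp ≈ ℏ/(2L) = 6.760e-25 kg·m/s

3. The kinetic energy is approximately:
   KE ≈ (Δp)²/(2m) = (6.760e-25)²/(2 × 9.109e-31 kg)
   KE ≈ 2.508e-19 J = 1.566 eV

This is an order-of-magnitude estimate of the ground state energy.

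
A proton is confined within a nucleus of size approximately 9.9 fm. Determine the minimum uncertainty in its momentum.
5.326 × 10^-21 kg·m/s

Using the Heisenberg uncertainty principle:
ΔxΔp ≥ ℏ/2

With Δx ≈ L = 9.900e-15 m (the confinement size):
Δp_min = ℏ/(2Δx)
Δp_min = (1.055e-34 J·s) / (2 × 9.900e-15 m)
Δp_min = 5.326e-21 kg·m/s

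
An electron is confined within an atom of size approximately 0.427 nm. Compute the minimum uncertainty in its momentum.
1.235 × 10^-25 kg·m/s

Using the Heisenberg uncertainty principle:
ΔxΔp ≥ ℏ/2

With Δx ≈ L = 4.270e-10 m (the confinement size):
Δp_min = ℏ/(2Δx)
Δp_min = (1.055e-34 J·s) / (2 × 4.270e-10 m)
Δp_min = 1.235e-25 kg·m/s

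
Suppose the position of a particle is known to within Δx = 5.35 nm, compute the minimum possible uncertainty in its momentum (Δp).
9.856 × 10^-27 kg·m/s

Using the Heisenberg uncertainty principle:
ΔxΔp ≥ ℏ/2

The minimum uncertainty in momentum is:
Δp_min = ℏ/(2Δx)
Δp_min = (1.055e-34 J·s) / (2 × 5.350e-09 m)
Δp_min = 9.856e-27 kg·m/s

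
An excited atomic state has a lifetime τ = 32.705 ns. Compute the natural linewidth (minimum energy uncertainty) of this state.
10.063 neV

Using the energy-time uncertainty principle:
ΔEΔt ≥ ℏ/2

The lifetime τ represents the time uncertainty Δt.
The natural linewidth (minimum energy uncertainty) is:

ΔE = ℏ/(2τ)
ΔE = (1.055e-34 J·s) / (2 × 3.271e-08 s)
ΔE = 1.612e-27 J = 10.063 neV

This natural linewidth limits the precision of spectroscopic measurements.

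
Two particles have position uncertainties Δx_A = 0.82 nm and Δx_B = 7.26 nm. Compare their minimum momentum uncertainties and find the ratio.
Particle A has the larger minimum momentum uncertainty, by a factor of 8.85.

For each particle, the minimum momentum uncertainty is Δp_min = ℏ/(2Δx):

Particle A: Δp_A = ℏ/(2×8.200e-10 m) = 6.430e-26 kg·m/s
Particle B: Δp_B = ℏ/(2×7.260e-09 m) = 7.263e-27 kg·m/s

Ratio: Δp_A/Δp_B = 8.85

Since Δp_min ∝ 1/Δx, the particle with smaller position uncertainty (A) has larger momentum uncertainty.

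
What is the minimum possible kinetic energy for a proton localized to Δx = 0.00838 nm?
73.870 meV

Localizing a particle requires giving it sufficient momentum uncertainty:

1. From uncertainty principle: Δp ≥ ℏ/(2Δx)
   Δp_min = (1.055e-34 J·s) / (2 × 8.380e-12 m)
   Δp_min = 6.292e-24 kg·m/s

2. This momentum uncertainty corresponds to kinetic energy:
   KE ≈ (Δp)²/(2m) = (6.292e-24)²/(2 × 1.673e-27 kg)
   KE = 1.184e-20 J = 73.870 meV

Tighter localization requires more energy.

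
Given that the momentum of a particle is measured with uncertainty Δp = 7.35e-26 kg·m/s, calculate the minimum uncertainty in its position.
717.396 pm

Using the Heisenberg uncertainty principle:
ΔxΔp ≥ ℏ/2

The minimum uncertainty in position is:
Δx_min = ℏ/(2Δp)
Δx_min = (1.055e-34 J·s) / (2 × 7.350e-26 kg·m/s)
Δx_min = 7.174e-10 m = 717.396 pm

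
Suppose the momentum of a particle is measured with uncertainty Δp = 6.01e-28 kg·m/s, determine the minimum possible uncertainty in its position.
87.735 nm

Using the Heisenberg uncertainty principle:
ΔxΔp ≥ ℏ/2

The minimum uncertainty in position is:
Δx_min = ℏ/(2Δp)
Δx_min = (1.055e-34 J·s) / (2 × 6.010e-28 kg·m/s)
Δx_min = 8.773e-08 m = 87.735 nm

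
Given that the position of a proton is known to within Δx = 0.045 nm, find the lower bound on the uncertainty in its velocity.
700.545 m/s

Using the Heisenberg uncertainty principle and Δp = mΔv:
ΔxΔp ≥ ℏ/2
Δx(mΔv) ≥ ℏ/2

The minimum uncertainty in velocity is:
Δv_min = ℏ/(2mΔx)
Δv_min = (1.055e-34 J·s) / (2 × 1.673e-27 kg × 4.500e-11 m)
Δv_min = 7.005e+02 m/s = 700.545 m/s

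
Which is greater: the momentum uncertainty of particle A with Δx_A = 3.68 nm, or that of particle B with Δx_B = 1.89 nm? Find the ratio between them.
Particle B has the larger minimum momentum uncertainty, by a factor of 1.95.

For each particle, the minimum momentum uncertainty is Δp_min = ℏ/(2Δx):

Particle A: Δp_A = ℏ/(2×3.680e-09 m) = 1.433e-26 kg·m/s
Particle B: Δp_B = ℏ/(2×1.890e-09 m) = 2.790e-26 kg·m/s

Ratio: Δp_B/Δp_A = 1.95

Since Δp_min ∝ 1/Δx, the particle with smaller position uncertainty (B) has larger momentum uncertainty.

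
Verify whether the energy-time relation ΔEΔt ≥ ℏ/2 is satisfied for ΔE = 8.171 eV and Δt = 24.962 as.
No, it violates the uncertainty relation.

Calculate the product ΔEΔt:
ΔE = 8.171 eV = 1.309e-18 J
ΔEΔt = (1.309e-18 J) × (2.496e-17 s)
ΔEΔt = 3.268e-35 J·s

Compare to the minimum allowed value ℏ/2:
ℏ/2 = 5.273e-35 J·s

Since ΔEΔt = 3.268e-35 J·s < 5.273e-35 J·s = ℏ/2,
this violates the uncertainty relation.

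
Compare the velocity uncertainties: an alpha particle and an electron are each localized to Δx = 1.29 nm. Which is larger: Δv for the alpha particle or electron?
The electron has the larger minimum velocity uncertainty, by a ratio of 7294.3.

For both particles, Δp_min = ℏ/(2Δx) = 4.087e-26 kg·m/s (same for both).

The velocity uncertainty is Δv = Δp/m:
- alpha particle: Δv = 4.087e-26 / 6.645e-27 = 6.152e+00 m/s = 6.152 m/s
- electron: Δv = 4.087e-26 / 9.109e-31 = 4.487e+04 m/s = 44.871 km/s

Ratio: 4.487e+04 / 6.152e+00 = 7294.3

The lighter particle has larger velocity uncertainty because Δv ∝ 1/m.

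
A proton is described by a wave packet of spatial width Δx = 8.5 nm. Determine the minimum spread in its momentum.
6.203 × 10^-27 kg·m/s

For a wave packet, the spatial width Δx and momentum spread Δp are related by the uncertainty principle:
ΔxΔp ≥ ℏ/2

The minimum momentum spread is:
Δp_min = ℏ/(2Δx)
Δp_min = (1.055e-34 J·s) / (2 × 8.500e-09 m)
Δp_min = 6.203e-27 kg·m/s

A wave packet cannot have both a well-defined position and well-defined momentum.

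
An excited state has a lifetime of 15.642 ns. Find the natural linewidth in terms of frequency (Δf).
5.087 MHz

Using the energy-time uncertainty principle and E = hf:
ΔEΔt ≥ ℏ/2
hΔf·Δt ≥ ℏ/2

The minimum frequency uncertainty is:
Δf = ℏ/(2hτ) = 1/(4πτ)
Δf = 1/(4π × 1.564e-08 s)
Δf = 5.087e+06 Hz = 5.087 MHz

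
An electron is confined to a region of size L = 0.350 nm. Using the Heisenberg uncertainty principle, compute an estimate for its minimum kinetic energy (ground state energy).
77.755 meV

Using the uncertainty principle to estimate ground state energy:

1. The position uncertainty is approximately the confinement size:
   Δx ≈ L = 3.500e-10 m

2. From ΔxΔp ≥ ℏ/2, the minimum momentum uncertainty is:
   Δp ≈ ℏ/(2L) = 1.507e-25 kg·m/s

3. The kinetic energy is approximately:
   KE ≈ (Δp)²/(2m) = (1.507e-25)²/(2 × 9.109e-31 kg)
   KE ≈ 1.246e-20 J = 77.755 meV

This is an order-of-magnitude estimate of the ground state energy.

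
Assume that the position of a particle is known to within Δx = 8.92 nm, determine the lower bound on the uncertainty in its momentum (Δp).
5.911 × 10^-27 kg·m/s

Using the Heisenberg uncertainty principle:
ΔxΔp ≥ ℏ/2

The minimum uncertainty in momentum is:
Δp_min = ℏ/(2Δx)
Δp_min = (1.055e-34 J·s) / (2 × 8.920e-09 m)
Δp_min = 5.911e-27 kg·m/s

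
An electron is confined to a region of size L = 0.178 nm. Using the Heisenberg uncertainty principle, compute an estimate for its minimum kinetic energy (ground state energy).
300.624 meV

Using the uncertainty principle to estimate ground state energy:

1. The position uncertainty is approximately the confinement size:
   Δx ≈ L = 1.780e-10 m

2. From ΔxΔp ≥ ℏ/2, the minimum momentum uncertainty is:
   Δp ≈ ℏ/(2L) = 2.962e-25 kg·m/s

3. The kinetic energy is approximately:
   KE ≈ (Δp)²/(2m) = (2.962e-25)²/(2 × 9.109e-31 kg)
   KE ≈ 4.817e-20 J = 300.624 meV

This is an order-of-magnitude estimate of the ground state energy.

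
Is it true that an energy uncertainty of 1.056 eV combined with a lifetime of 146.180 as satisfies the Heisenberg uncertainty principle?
No, it violates the uncertainty relation.

Calculate the product ΔEΔt:
ΔE = 1.056 eV = 1.692e-19 J
ΔEΔt = (1.692e-19 J) × (1.462e-16 s)
ΔEΔt = 2.473e-35 J·s

Compare to the minimum allowed value ℏ/2:
ℏ/2 = 5.273e-35 J·s

Since ΔEΔt = 2.473e-35 J·s < 5.273e-35 J·s = ℏ/2,
this violates the uncertainty relation.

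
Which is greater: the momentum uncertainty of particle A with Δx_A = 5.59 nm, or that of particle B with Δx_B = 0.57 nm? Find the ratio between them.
Particle B has the larger minimum momentum uncertainty, by a factor of 9.81.

For each particle, the minimum momentum uncertainty is Δp_min = ℏ/(2Δx):

Particle A: Δp_A = ℏ/(2×5.590e-09 m) = 9.433e-27 kg·m/s
Particle B: Δp_B = ℏ/(2×5.700e-10 m) = 9.251e-26 kg·m/s

Ratio: Δp_B/Δp_A = 9.81

Since Δp_min ∝ 1/Δx, the particle with smaller position uncertainty (B) has larger momentum uncertainty.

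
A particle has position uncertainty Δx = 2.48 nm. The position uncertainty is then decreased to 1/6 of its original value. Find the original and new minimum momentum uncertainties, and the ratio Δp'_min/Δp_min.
Original Δp_min = 2.126 × 10^-26 kg·m/s; new Δp'_min = 1.276 × 10^-25 kg·m/s; ratio Δp'_min/Δp_min = 6.

From the uncertainty principle ΔxΔp ≥ ℏ/2, the minimum momentum uncertainty is Δp_min = ℏ/(2Δx).

Original (Δx = 2.48 nm = 2.480e-09 m):
Δp_min = (1.055e-34 J·s)/(2 × 2.480e-09 m) = 2.126e-26 kg·m/s

When Δx → (1/6)Δx:
Δp'_min = ℏ/(2 × (1/6)Δx) = 6 × ℏ/(2Δx) = 6 × Δp_min
Δp'_min = 6 × 2.126e-26 kg·m/s = 1.276e-25 kg·m/s

Since Δp_min ∝ 1/Δx, when Δx is decreased to 1/6 of its original value, Δp_min increases to 6 times its original value.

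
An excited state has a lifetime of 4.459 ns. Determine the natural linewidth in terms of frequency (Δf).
17.846 MHz

Using the energy-time uncertainty principle and E = hf:
ΔEΔt ≥ ℏ/2
hΔf·Δt ≥ ℏ/2

The minimum frequency uncertainty is:
Δf = ℏ/(2hτ) = 1/(4πτ)
Δf = 1/(4π × 4.459e-09 s)
Δf = 1.785e+07 Hz = 17.846 MHz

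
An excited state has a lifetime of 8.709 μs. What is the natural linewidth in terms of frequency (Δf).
9.137 kHz

Using the energy-time uncertainty principle and E = hf:
ΔEΔt ≥ ℏ/2
hΔf·Δt ≥ ℏ/2

The minimum frequency uncertainty is:
Δf = ℏ/(2hτ) = 1/(4πτ)
Δf = 1/(4π × 8.709e-06 s)
Δf = 9.137e+03 Hz = 9.137 kHz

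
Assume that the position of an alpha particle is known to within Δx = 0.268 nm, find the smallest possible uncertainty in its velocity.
29.610 m/s

Using the Heisenberg uncertainty principle and Δp = mΔv:
ΔxΔp ≥ ℏ/2
Δx(mΔv) ≥ ℏ/2

The minimum uncertainty in velocity is:
Δv_min = ℏ/(2mΔx)
Δv_min = (1.055e-34 J·s) / (2 × 6.645e-27 kg × 2.680e-10 m)
Δv_min = 2.961e+01 m/s = 29.610 m/s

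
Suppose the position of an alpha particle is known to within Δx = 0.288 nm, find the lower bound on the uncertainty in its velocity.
27.554 m/s

Using the Heisenberg uncertainty principle and Δp = mΔv:
ΔxΔp ≥ ℏ/2
Δx(mΔv) ≥ ℏ/2

The minimum uncertainty in velocity is:
Δv_min = ℏ/(2mΔx)
Δv_min = (1.055e-34 J·s) / (2 × 6.645e-27 kg × 2.880e-10 m)
Δv_min = 2.755e+01 m/s = 27.554 m/s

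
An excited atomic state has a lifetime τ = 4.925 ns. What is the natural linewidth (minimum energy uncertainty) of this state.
66.824 neV

Using the energy-time uncertainty principle:
ΔEΔt ≥ ℏ/2

The lifetime τ represents the time uncertainty Δt.
The natural linewidth (minimum energy uncertainty) is:

ΔE = ℏ/(2τ)
ΔE = (1.055e-34 J·s) / (2 × 4.925e-09 s)
ΔE = 1.071e-26 J = 66.824 neV

This natural linewidth limits the precision of spectroscopic measurements.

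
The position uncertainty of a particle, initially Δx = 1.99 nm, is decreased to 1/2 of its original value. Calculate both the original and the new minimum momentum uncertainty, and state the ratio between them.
Original Δp_min = 2.650 × 10^-26 kg·m/s; new Δp'_min = 5.299 × 10^-26 kg·m/s; ratio Δp'_min/Δp_min = 2.

From the uncertainty principle ΔxΔp ≥ ℏ/2, the minimum momentum uncertainty is Δp_min = ℏ/(2Δx).

Original (Δx = 1.99 nm = 1.990e-09 m):
Δp_min = (1.055e-34 J·s)/(2 × 1.990e-09 m) = 2.650e-26 kg·m/s

When Δx → (1/2)Δx:
Δp'_min = ℏ/(2 × (1/2)Δx) = 2 × ℏ/(2Δx) = 2 × Δp_min
Δp'_min = 2 × 2.650e-26 kg·m/s = 5.299e-26 kg·m/s

Since Δp_min ∝ 1/Δx, when Δx is decreased to 1/2 of its original value, Δp_min increases to 2 times its original value.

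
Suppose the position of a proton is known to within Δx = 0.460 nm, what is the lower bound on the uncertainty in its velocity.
68.532 m/s

Using the Heisenberg uncertainty principle and Δp = mΔv:
ΔxΔp ≥ ℏ/2
Δx(mΔv) ≥ ℏ/2

The minimum uncertainty in velocity is:
Δv_min = ℏ/(2mΔx)
Δv_min = (1.055e-34 J·s) / (2 × 1.673e-27 kg × 4.600e-10 m)
Δv_min = 6.853e+01 m/s = 68.532 m/s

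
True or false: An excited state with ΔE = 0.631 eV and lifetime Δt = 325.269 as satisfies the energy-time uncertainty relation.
No, it violates the uncertainty relation.

Calculate the product ΔEΔt:
ΔE = 0.631 eV = 1.011e-19 J
ΔEΔt = (1.011e-19 J) × (3.253e-16 s)
ΔEΔt = 3.288e-35 J·s

Compare to the minimum allowed value ℏ/2:
ℏ/2 = 5.273e-35 J·s

Since ΔEΔt = 3.288e-35 J·s < 5.273e-35 J·s = ℏ/2,
this violates the uncertainty relation.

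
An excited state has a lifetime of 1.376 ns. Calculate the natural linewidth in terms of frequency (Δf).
57.832 MHz

Using the energy-time uncertainty principle and E = hf:
ΔEΔt ≥ ℏ/2
hΔf·Δt ≥ ℏ/2

The minimum frequency uncertainty is:
Δf = ℏ/(2hτ) = 1/(4πτ)
Δf = 1/(4π × 1.376e-09 s)
Δf = 5.783e+07 Hz = 57.832 MHz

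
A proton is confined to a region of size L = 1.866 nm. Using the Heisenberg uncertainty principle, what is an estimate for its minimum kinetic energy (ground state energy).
1.490 μeV

Using the uncertainty principle to estimate ground state energy:

1. The position uncertainty is approximately the confinement size:
   Δx ≈ L = 1.866e-09 m

2. From ΔxΔp ≥ ℏ/2, the minimum momentum uncertainty is:
   Δp ≈ ℏ/(2L) = 2.826e-26 kg·m/s

3. The kinetic energy is approximately:
   KE ≈ (Δp)²/(2m) = (2.826e-26)²/(2 × 1.673e-27 kg)
   KE ≈ 2.387e-25 J = 1.490 μeV

This is an order-of-magnitude estimate of the ground state energy.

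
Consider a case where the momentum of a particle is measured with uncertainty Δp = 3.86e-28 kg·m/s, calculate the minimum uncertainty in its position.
136.603 nm

Using the Heisenberg uncertainty principle:
ΔxΔp ≥ ℏ/2

The minimum uncertainty in position is:
Δx_min = ℏ/(2Δp)
Δx_min = (1.055e-34 J·s) / (2 × 3.860e-28 kg·m/s)
Δx_min = 1.366e-07 m = 136.603 nm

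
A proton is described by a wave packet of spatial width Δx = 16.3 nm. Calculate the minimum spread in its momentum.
3.235 × 10^-27 kg·m/s

For a wave packet, the spatial width Δx and momentum spread Δp are related by the uncertainty principle:
ΔxΔp ≥ ℏ/2

The minimum momentum spread is:
Δp_min = ℏ/(2Δx)
Δp_min = (1.055e-34 J·s) / (2 × 1.630e-08 m)
Δp_min = 3.235e-27 kg·m/s

A wave packet cannot have both a well-defined position and well-defined momentum.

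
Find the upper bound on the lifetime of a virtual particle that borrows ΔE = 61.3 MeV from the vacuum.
5.369 ys

Using the energy-time uncertainty principle:
ΔEΔt ≥ ℏ/2

For a virtual particle borrowing energy ΔE, the maximum lifetime is:
Δt_max = ℏ/(2ΔE)

Converting energy:
ΔE = 61.3 MeV = 9.821e-12 J

Δt_max = (1.055e-34 J·s) / (2 × 9.821e-12 J)
Δt_max = 5.369e-24 s = 5.369 ys

Virtual particles with higher borrowed energy exist for shorter times.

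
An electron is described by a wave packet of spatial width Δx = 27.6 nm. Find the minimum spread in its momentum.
1.910 × 10^-27 kg·m/s

For a wave packet, the spatial width Δx and momentum spread Δp are related by the uncertainty principle:
ΔxΔp ≥ ℏ/2

The minimum momentum spread is:
Δp_min = ℏ/(2Δx)
Δp_min = (1.055e-34 J·s) / (2 × 2.760e-08 m)
Δp_min = 1.910e-27 kg·m/s

A wave packet cannot have both a well-defined position and well-defined momentum.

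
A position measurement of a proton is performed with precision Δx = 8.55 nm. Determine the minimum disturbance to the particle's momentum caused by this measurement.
6.167 × 10^-27 kg·m/s

The uncertainty principle implies that measuring position disturbs momentum:
ΔxΔp ≥ ℏ/2

When we measure position with precision Δx, we necessarily introduce a momentum uncertainty:
Δp ≥ ℏ/(2Δx)
Δp_min = (1.055e-34 J·s) / (2 × 8.550e-09 m)
Δp_min = 6.167e-27 kg·m/s

The more precisely we measure position, the greater the momentum disturbance.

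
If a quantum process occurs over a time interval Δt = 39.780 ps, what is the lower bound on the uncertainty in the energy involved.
8.273 μeV

Using the energy-time uncertainty principle:
ΔEΔt ≥ ℏ/2

The minimum uncertainty in energy is:
ΔE_min = ℏ/(2Δt)
ΔE_min = (1.055e-34 J·s) / (2 × 3.978e-11 s)
ΔE_min = 1.326e-24 J = 8.273 μeV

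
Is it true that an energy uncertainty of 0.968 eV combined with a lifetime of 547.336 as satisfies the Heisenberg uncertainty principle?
Yes, it satisfies the uncertainty relation.

Calculate the product ΔEΔt:
ΔE = 0.968 eV = 1.551e-19 J
ΔEΔt = (1.551e-19 J) × (5.473e-16 s)
ΔEΔt = 8.489e-35 J·s

Compare to the minimum allowed value ℏ/2:
ℏ/2 = 5.273e-35 J·s

Since ΔEΔt = 8.489e-35 J·s ≥ 5.273e-35 J·s = ℏ/2,
this satisfies the uncertainty relation.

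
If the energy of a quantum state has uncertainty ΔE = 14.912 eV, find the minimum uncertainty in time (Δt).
22.070 as

Using the energy-time uncertainty principle:
ΔEΔt ≥ ℏ/2

The minimum uncertainty in time is:
Δt_min = ℏ/(2ΔE)
Δt_min = (1.055e-34 J·s) / (2 × 2.389e-18 J)
Δt_min = 2.207e-17 s = 22.070 as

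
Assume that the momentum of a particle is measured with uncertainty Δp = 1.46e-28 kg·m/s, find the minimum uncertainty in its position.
361.155 nm

Using the Heisenberg uncertainty principle:
ΔxΔp ≥ ℏ/2

The minimum uncertainty in position is:
Δx_min = ℏ/(2Δp)
Δx_min = (1.055e-34 J·s) / (2 × 1.460e-28 kg·m/s)
Δx_min = 3.612e-07 m = 361.155 nm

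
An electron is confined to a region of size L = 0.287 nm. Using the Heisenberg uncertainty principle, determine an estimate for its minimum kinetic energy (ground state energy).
115.638 meV

Using the uncertainty principle to estimate ground state energy:

1. The position uncertainty is approximately the confinement size:
   Δx ≈ L = 2.870e-10 m

2. From ΔxΔp ≥ ℏ/2, the minimum momentum uncertainty is:
   Δp ≈ ℏ/(2L) = 1.837e-25 kg·m/s

3. The kinetic energy is approximately:
   KE ≈ (Δp)²/(2m) = (1.837e-25)²/(2 × 9.109e-31 kg)
   KE ≈ 1.853e-20 J = 115.638 meV

This is an order-of-magnitude estimate of the ground state energy.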